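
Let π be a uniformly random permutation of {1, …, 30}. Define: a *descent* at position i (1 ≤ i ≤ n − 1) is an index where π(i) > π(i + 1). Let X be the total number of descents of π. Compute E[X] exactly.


Write X = Σ X_I over i = 1, …, 29, with X_I the indicator of one descent.
There are 29 indicators.
For each fixed i, the pair (π(i), π(i+1)) is a uniformly random ordered pair of distinct values from {1, …, 30}; by symmetry P[π(i) > π(i+1)] = 1/2.
By linearity: E[X] = 29 · (1/2) = (30 − 1) · (1/2) = 29/2 ≈ 14.500.

E[X] = 29/2 = 14.500.


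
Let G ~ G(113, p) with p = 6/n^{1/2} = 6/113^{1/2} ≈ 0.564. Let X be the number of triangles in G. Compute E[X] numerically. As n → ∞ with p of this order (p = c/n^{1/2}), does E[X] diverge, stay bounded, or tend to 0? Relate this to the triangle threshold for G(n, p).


Number of potential triangles: C(113, 3) = 234136.
Each occurs with probability p³ ≈ (0.564)³ ≈ 1.79819e-01.
By linearity: E[X] = C(113, 3)·p³ ≈ 234136 · 1.79819e-01 ≈ 42102.151.
Since α = 1/2 < 1, p = c/n^{1/2} ≫ 1/n is above the triangle threshold p ~ 1/n. Asymptotically E[X] ~ (c³/6)·n^{3(1−α)} = (6³/6)·n^{1.5} → ∞; triangles are abundant w.h.p.

E[X] ≈ 42102.151; in regime p = Θ(1/n^{1/2}) E[X] diverges (above the triangle threshold p ~ 1/n).


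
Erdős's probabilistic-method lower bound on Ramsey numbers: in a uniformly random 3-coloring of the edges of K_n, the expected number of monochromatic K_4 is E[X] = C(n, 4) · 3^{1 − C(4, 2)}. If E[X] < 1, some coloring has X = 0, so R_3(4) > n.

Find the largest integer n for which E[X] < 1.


We need C(n, 4) · 3^{1 − 6} < 1, i.e. C(n, 4) < 3^{6 − 1} = 243.
Check values of n near the boundary:
  n = 6: C(6, 4) = 15; 15 < 243? YES
  n = 7: C(7, 4) = 35; 35 < 243? YES
  n = 8: C(8, 4) = 70; 70 < 243? YES
  n = 9: C(9, 4) = 126; 126 < 243? YES
  n = 10: C(10, 4) = 210; 210 < 243? YES
  n = 11: C(11, 4) = 330; 330 < 243? NO
The largest n with C(n, 4) < 243 is n = 10 (where E[X] = 70/81 ≈ 0.8642). Hence R_3(4) > 10, i.e. R_3(4) ≥ 11.

Largest n = 10; hence R_3(4) > 10.


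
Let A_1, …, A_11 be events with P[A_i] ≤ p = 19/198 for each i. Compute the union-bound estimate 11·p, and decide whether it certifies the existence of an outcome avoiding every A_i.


Union bound: P[∪_{i=1}^{11} A_i] ≤ Σ_i P[A_i] ≤ 11·p = 11·(19/198) = 19/18.
Numerically: 19/18 ≈ 1.05556.
Is 19/18 < 1? NO.
Since the bound 19/18 is ≥ 1, the union bound is uninformative here; it does NOT by itself certify existence.

11·p = 19/18 ≈ 1.05556; existence NOT certified by the union bound.


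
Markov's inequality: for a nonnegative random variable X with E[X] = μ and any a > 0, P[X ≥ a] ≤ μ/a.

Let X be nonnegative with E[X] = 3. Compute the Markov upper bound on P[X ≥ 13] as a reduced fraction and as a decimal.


μ = E[X] = 3, a = 13.
Markov: P[X ≥ 13] ≤ μ/a = (3)/13 = 3/13.
Numerically: ≈ 0.23077.
(Since a = 13 > μ = 3.00000, the bound 3/13 is < 1 and informative.)

P[X ≥ 13] ≤ 3/13 ≈ 0.23077.


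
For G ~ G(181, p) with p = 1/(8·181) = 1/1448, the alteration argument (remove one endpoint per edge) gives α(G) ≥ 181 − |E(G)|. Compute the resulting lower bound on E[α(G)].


E[|E(G)|] = C(181, 2)·p = 16290 · (1/1448) = 45/4.
E[α(G)] ≥ n − E[|E(G)|] = 181 − 45/4 = 679/4.
Numerically: ≈ 169.75000.
(This is only a lower bound; the true E[α(G)] may be larger.)

E[α(G)] ≥ 679/4 ≈ 169.75000.


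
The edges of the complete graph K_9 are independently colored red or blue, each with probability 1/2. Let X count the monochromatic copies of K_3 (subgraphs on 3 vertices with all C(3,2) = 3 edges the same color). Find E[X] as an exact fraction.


Let X = Σ_S X_S over the C(9, 3) = 84 subsets S of size 3, where X_S = 1 if the K_3 on S is monochromatic.
For a fixed S, the K_3 on S has C(3, 2) = 3 edges. P[all 3 edges red] = (1/2)^3, and likewise for blue, so P[monochromatic] = 2·(1/2)^3 = 2^{1 − 3} = 1/4.
By linearity: E[X] = C(9, 3) · 2^{1 − 3} = 84 · 1/4 = 21.
Numerically: E[X] ≈ 21.000000.

E[X] = C(9,3)·2^(1−C(3,2)) = 21 ≈ 21.000000.


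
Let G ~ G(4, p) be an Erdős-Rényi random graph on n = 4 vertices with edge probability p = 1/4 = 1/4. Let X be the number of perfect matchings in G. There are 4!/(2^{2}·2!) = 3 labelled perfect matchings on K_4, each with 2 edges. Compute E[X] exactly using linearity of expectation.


K_4 has 4!/(2^{2}·2!) = 3 labelled perfect matchings.
For each such perfect matching H, let X_H = 1 if all 2 edges of H are present in G. Then P[X_H = 1] = p^{2} = (1/4)^{2} = 1/16.
Summing the indicators: E[X] = Σ_H E[X_H] = 3 · p^{2} = 3 · 1/16 = 3/16.
Numerically: E[X] ≈ 0.1875.

E[X] = 3 · (1/4)^{2} = 3/16 ≈ 0.1875.


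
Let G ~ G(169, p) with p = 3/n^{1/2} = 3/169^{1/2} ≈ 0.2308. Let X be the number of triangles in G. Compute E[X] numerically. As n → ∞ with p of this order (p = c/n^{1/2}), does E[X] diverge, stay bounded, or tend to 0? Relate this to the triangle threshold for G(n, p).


Number of potential triangles: C(169, 3) = 790244.
Each occurs with probability p³ ≈ (0.2308)³ ≈ 1.228949e-02.
By linearity: E[X] = C(169, 3)·p³ ≈ 790244 · 1.228949e-02 ≈ 9711.6923.
Since α = 1/2 < 1, p = c/n^{1/2} ≫ 1/n is above the triangle threshold p ~ 1/n. Asymptotically E[X] ~ (c³/6)·n^{3(1−α)} = (3³/6)·n^{1.5} → ∞; triangles are abundant w.h.p.

E[X] ≈ 9711.6923; in regime p = Θ(1/n^{1/2}) E[X] diverges (above the triangle threshold p ~ 1/n).


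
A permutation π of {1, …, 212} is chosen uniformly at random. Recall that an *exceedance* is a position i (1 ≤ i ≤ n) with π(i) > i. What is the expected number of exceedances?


Write X = Σ_{i=1}^{212} X_i, where X_i = 1_{π(i) > i}.
For each fixed i, π(i) is uniform over {1, …, 212} (marginal of a uniform permutation), so P[π(i) > i] = (n − i)/n. Summing: Σ_{i=1}^{212} (n − i)/n = (0 + 1 + … + 211)/212 = 212(212 − 1)/(2·212) = (212 − 1)/2.
Hence E[X] = Σ_{i=1}^{212} (212 − i)/212 = 211/2 ≈ 105.500000.

E[X] = 211/2 = 105.500000.


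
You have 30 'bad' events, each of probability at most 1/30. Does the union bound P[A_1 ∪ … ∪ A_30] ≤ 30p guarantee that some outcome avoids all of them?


Union bound: P[∪_{i=1}^{30} A_i] ≤ Σ_i P[A_i] ≤ 30·p = 30·(1/30) = 1.
Numerically: 1 ≈ 1.0000.
Is 1 < 1? NO.
Since the bound 1 is ≥ 1, the union bound is uninformative here; it does NOT by itself certify existence.

30·p = 1 ≈ 1.0000; existence NOT certified by the union bound.


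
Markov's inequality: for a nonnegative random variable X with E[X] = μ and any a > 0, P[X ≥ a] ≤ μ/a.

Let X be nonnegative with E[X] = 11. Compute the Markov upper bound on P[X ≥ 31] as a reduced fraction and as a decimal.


μ = E[X] = 11, a = 31.
Markov: P[X ≥ 31] ≤ μ/a = (11)/31 = 11/31.
Numerically: ≈ 0.355.
(Since a = 31 > μ = 11.000, the bound 11/31 is < 1 and informative.)

P[X ≥ 31] ≤ 11/31 ≈ 0.355.


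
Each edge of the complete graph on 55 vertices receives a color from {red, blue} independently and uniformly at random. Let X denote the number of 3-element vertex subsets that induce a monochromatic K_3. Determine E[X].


Let X = Σ_S X_S over the C(55, 3) = 26235 subsets S of size 3, where X_S = 1 if the K_3 on S is monochromatic.
For a fixed S, the K_3 on S has C(3, 2) = 3 edges. P[all 3 edges red] = (1/2)^3, and likewise for blue, so P[monochromatic] = 2·(1/2)^3 = 2^{1 − 3} = 1/4.
By linearity: E[X] = C(55, 3) · 2^{1 − 3} = 26235 · 1/4 = 26235/4.
Numerically: E[X] ≈ 6558.75000.

E[X] = C(55,3)·2^(1−C(3,2)) = 26235/4 ≈ 6558.75000.


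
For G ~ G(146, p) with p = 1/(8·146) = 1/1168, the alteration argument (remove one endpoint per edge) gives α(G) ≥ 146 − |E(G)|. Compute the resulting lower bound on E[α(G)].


E[|E(G)|] = C(146, 2)·p = 10585 · (1/1168) = 145/16.
E[α(G)] ≥ n − E[|E(G)|] = 146 − 145/16 = 2191/16.
Numerically: ≈ 136.93750.
(This is only a lower bound; the true E[α(G)] may be larger.)

E[α(G)] ≥ 2191/16 ≈ 136.93750.


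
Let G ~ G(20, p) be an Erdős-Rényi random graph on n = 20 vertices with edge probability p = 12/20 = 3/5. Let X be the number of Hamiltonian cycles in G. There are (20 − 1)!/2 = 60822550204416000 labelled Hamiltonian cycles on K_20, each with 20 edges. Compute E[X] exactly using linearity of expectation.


K_20 has (20 − 1)!/2 = 60822550204416000 labelled Hamiltonian cycles.
For each such Hamiltonian cycle H, let X_H = 1 if all 20 edges of H are present in G. Then P[X_H = 1] = p^{20} = (3/5)^{20} = 3486784401/95367431640625.
By linearity: E[X] = Σ_H E[X_H] = 60822550204416000 · p^{20} = 60822550204416000 · 3486784401/95367431640625 = 1696600954254376560918528/762939453125.
Numerically: E[X] ≈ 2.224e+12.

E[X] = 60822550204416000 · (3/5)^{20} = 1696600954254376560918528/762939453125 ≈ 2.224e+12.


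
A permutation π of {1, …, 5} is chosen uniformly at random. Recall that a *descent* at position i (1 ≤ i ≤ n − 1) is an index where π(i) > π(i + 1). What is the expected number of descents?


Write X = Σ X_I over i = 1, …, 4, with X_I the indicator of one descent.
There are 4 indicators.
For each fixed i, the pair (π(i), π(i+1)) is a uniformly random ordered pair of distinct values from {1, …, 5}; by symmetry P[π(i) > π(i+1)] = 1/2.
By linearity: E[X] = 4 · (1/2) = (5 − 1) · (1/2) = 2 ≈ 2.000.

E[X] = 2 = 2.000.


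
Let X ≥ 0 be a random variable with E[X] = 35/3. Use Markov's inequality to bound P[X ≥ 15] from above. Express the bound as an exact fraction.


μ = E[X] = 35/3, a = 15.
Markov: P[X ≥ 15] ≤ μ/a = (35/3)/15 = 7/9.
Numerically: ≈ 0.7778.
(Since a = 15 > μ = 11.6667, the bound 7/9 is < 1 and informative.)

P[X ≥ 15] ≤ 7/9 ≈ 0.7778.


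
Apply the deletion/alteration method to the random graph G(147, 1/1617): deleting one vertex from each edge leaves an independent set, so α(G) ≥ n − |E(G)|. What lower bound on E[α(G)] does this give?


E[|E(G)|] = C(147, 2)·p = 10731 · (1/1617) = 73/11.
E[α(G)] ≥ n − E[|E(G)|] = 147 − 73/11 = 1544/11.
Numerically: ≈ 140.36364.
(This is only a lower bound; the true E[α(G)] may be larger.)

E[α(G)] ≥ 1544/11 ≈ 140.36364.


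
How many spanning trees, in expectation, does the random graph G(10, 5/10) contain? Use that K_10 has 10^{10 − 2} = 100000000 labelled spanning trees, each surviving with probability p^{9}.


K_10 has 10^{10 − 2} = 100000000 labelled spanning trees.
For each such spanning tree H, let X_H = 1 if all 9 edges of H are present in G. Then P[X_H = 1] = p^{9} = (1/2)^{9} = 1/512.
Summing the indicators: E[X] = Σ_H E[X_H] = 100000000 · p^{9} = 100000000 · 1/512 = 390625/2.
Numerically: E[X] ≈ 1.95e+05.

E[X] = 100000000 · (1/2)^{9} = 390625/2 ≈ 1.95e+05.


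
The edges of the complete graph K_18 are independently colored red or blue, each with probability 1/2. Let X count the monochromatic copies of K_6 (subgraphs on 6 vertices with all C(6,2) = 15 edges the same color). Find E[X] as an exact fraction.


Let X = Σ_S X_S over the C(18, 6) = 18564 subsets S of size 6, where X_S = 1 if the K_6 on S is monochromatic.
For a fixed S, the K_6 on S has C(6, 2) = 15 edges. P[all 15 edges red] = (1/2)^15, and likewise for blue, so P[monochromatic] = 2·(1/2)^15 = 2^{1 − 15} = 1/16384.
By linearity of expectation: E[X] = C(18, 6) · 2^{1 − 15} = 18564 · 1/16384 = 4641/4096.
Numerically: E[X] ≈ 1.13306.

E[X] = C(18,6)·2^(1−C(6,2)) = 4641/4096 ≈ 1.13306.


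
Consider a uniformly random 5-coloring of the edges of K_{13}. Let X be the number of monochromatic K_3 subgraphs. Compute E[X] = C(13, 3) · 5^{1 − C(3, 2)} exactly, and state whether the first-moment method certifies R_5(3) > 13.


E[X] = C(13, 3) · 5^{1 − 3} = 286 · 5^{−2} = 286/25.
As a reduced fraction: E[X] = 286/25 ≈ 11.44000.
Is E[X] < 1? NO.
Since E[X] ≥ 1, the first-moment bound is inconclusive at n = 13; it does NOT by itself certify R_5(3) > 13.

E[X] = 286/25 ≈ 11.44000; E[X] ≥ 1; first-moment method inconclusive here.


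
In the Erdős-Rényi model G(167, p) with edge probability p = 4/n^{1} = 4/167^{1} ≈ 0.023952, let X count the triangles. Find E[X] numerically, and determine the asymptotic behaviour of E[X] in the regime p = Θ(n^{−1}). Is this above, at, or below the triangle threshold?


Number of potential triangles: C(167, 3) = 762355.
Each occurs with probability p³ ≈ (0.023952)³ ≈ 1.3741387e-05.
By linearity: E[X] = C(167, 3)·p³ ≈ 762355 · 1.3741387e-05 ≈ 10.47581.
Here α = 1, so p = 4/n is exactly at the triangle threshold p ~ 1/n. Asymptotically E[X] → c³/6 = 4³/6 = 32/3 ≈ 10.66667, a bounded constant. In this regime the triangle count is asymptotically Poisson(c³/6).

E[X] ≈ 10.47581; in regime p = Θ(1/n^{1}) E[X] stays bounded (at the triangle threshold p ~ 1/n).


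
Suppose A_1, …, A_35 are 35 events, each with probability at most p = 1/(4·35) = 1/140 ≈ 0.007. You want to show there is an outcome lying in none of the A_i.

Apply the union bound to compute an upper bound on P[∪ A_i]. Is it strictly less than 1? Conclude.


Union bound: P[∪_{i=1}^{35} A_i] ≤ Σ_i P[A_i] ≤ 35·p = 35·(1/140) = 1/4.
Numerically: 1/4 ≈ 0.250.
Is 1/4 < 1? YES.
Since P[∪ A_i] ≤ 1/4 < 1, the complement has P[∩ A_i^c] ≥ 1 − 1/4 = 3/4 > 0, so some outcome avoids every A_i.

35·p = 1/4 ≈ 0.250; existence CERTIFIED by the union bound.


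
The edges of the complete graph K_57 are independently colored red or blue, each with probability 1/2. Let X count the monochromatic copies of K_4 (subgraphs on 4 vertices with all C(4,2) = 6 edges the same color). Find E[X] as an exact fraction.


Let X = Σ_S X_S over the C(57, 4) = 395010 subsets S of size 4, where X_S = 1 if the K_4 on S is monochromatic.
For a fixed S, the K_4 on S has C(4, 2) = 6 edges. P[all 6 edges red] = (1/2)^6, and likewise for blue, so P[monochromatic] = 2·(1/2)^6 = 2^{1 − 6} = 1/32.
By linearity of expectation: E[X] = C(57, 4) · 2^{1 − 6} = 395010 · 1/32 = 197505/16.
Numerically: E[X] ≈ 12344.06250.

E[X] = C(57,4)·2^(1−C(4,2)) = 197505/16 ≈ 12344.06250.


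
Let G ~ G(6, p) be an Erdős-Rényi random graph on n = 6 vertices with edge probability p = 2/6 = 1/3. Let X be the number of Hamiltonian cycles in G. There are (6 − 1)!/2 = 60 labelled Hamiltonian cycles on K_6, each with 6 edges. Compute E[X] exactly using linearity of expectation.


K_6 has (6 − 1)!/2 = 60 labelled Hamiltonian cycles.
For each such Hamiltonian cycle H, let X_H = 1 if all 6 edges of H are present in G. Then P[X_H = 1] = p^{6} = (1/3)^{6} = 1/729.
Summing the indicators: E[X] = Σ_H E[X_H] = 60 · p^{6} = 60 · 1/729 = 20/243.
Numerically: E[X] ≈ 0.0823.

E[X] = 60 · (1/3)^{6} = 20/243 ≈ 0.0823.


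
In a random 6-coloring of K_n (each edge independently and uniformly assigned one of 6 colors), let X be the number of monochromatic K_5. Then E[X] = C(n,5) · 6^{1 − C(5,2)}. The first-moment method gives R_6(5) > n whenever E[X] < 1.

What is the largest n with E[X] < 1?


We need C(n, 5) · 6^{1 − 10} < 1, i.e. C(n, 5) < 6^{10 − 1} = 10077696.
Check values of n near the boundary:
  n = 63: C(63, 5) = 7028847; 7028847 < 10077696? YES
  n = 64: C(64, 5) = 7624512; 7624512 < 10077696? YES
  n = 65: C(65, 5) = 8259888; 8259888 < 10077696? YES
  n = 66: C(66, 5) = 8936928; 8936928 < 10077696? YES
  n = 67: C(67, 5) = 9657648; 9657648 < 10077696? YES
  n = 68: C(68, 5) = 10424128; 10424128 < 10077696? NO
  n = 69: C(69, 5) = 11238513; 11238513 < 10077696? NO
The largest n with C(n, 5) < 10077696 is n = 67 (where E[X] = 67067/69984 ≈ 0.958). Hence R_6(5) > 67, i.e. R_6(5) ≥ 68.

Largest n = 67; hence R_6(5) > 67.


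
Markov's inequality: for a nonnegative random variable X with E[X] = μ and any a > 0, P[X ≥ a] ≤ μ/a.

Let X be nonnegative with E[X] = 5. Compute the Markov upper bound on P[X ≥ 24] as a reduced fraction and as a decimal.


μ = E[X] = 5, a = 24.
Markov: P[X ≥ 24] ≤ μ/a = (5)/24 = 5/24.
Numerically: ≈ 0.20833.
(Since a = 24 > μ = 5.00000, the bound 5/24 is < 1 and informative.)

P[X ≥ 24] ≤ 5/24 ≈ 0.20833.


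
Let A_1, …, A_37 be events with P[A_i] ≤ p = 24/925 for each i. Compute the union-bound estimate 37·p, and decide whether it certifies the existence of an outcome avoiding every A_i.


Union bound: P[∪_{i=1}^{37} A_i] ≤ Σ_i P[A_i] ≤ 37·p = 37·(24/925) = 24/25.
Numerically: 24/25 ≈ 0.960.
Is 24/25 < 1? YES.
Since P[∪ A_i] ≤ 24/25 < 1, the complement has P[∩ A_i^c] ≥ 1 − 24/25 = 1/25 > 0, so some outcome avoids every A_i.

37·p = 24/25 ≈ 0.960; existence CERTIFIED by the union bound.


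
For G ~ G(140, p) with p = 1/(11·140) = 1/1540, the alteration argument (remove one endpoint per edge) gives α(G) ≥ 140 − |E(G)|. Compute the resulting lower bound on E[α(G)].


E[|E(G)|] = C(140, 2)·p = 9730 · (1/1540) = 139/22.
E[α(G)] ≥ n − E[|E(G)|] = 140 − 139/22 = 2941/22.
Numerically: ≈ 133.68182.
(This is only a lower bound; the true E[α(G)] may be larger.)

E[α(G)] ≥ 2941/22 ≈ 133.68182.


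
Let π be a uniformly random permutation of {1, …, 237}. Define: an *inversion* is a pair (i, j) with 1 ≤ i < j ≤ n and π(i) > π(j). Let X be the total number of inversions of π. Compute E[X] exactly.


Write X = Σ X_I over the C(237, 2) = 27966 pairs i < j, with X_I the indicator of one inversion.
There are 27966 indicators.
For each fixed pair i < j, the values π(i) and π(j) are two distinct elements of {1, …, 237} in uniformly random order; by symmetry P[π(i) > π(j)] = 1/2.
By linearity: E[X] = 27966 · (1/2) = C(237, 2) · (1/2) = 27966/2 = 13983 ≈ 13983.00000.

E[X] = 13983 = 13983.00000.


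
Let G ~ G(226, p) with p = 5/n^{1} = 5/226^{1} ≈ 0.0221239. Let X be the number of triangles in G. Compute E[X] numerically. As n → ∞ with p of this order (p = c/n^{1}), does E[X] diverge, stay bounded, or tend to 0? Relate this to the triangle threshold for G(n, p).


Number of potential triangles: C(226, 3) = 1898400.
Each occurs with probability p³ ≈ (0.0221239)³ ≈ 1.08289088e-05.
By linearity: E[X] = C(226, 3)·p³ ≈ 1898400 · 1.08289088e-05 ≈ 20.557600.
Here α = 1, so p = 5/n is exactly at the triangle threshold p ~ 1/n. Asymptotically E[X] → c³/6 = 5³/6 = 125/6 ≈ 20.833333, a bounded constant. In this regime the triangle count is asymptotically Poisson(c³/6).

E[X] ≈ 20.557600; in regime p = Θ(1/n^{1}) E[X] stays bounded (at the triangle threshold p ~ 1/n).


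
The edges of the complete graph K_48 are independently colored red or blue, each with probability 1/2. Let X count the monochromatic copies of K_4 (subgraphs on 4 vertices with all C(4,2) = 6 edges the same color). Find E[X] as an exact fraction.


Let X = Σ_S X_S over the C(48, 4) = 194580 subsets S of size 4, where X_S = 1 if the K_4 on S is monochromatic.
For a fixed S, the K_4 on S has C(4, 2) = 6 edges. P[all 6 edges red] = (1/2)^6, and likewise for blue, so P[monochromatic] = 2·(1/2)^6 = 2^{1 − 6} = 1/32.
By linearity of expectation: E[X] = C(48, 4) · 2^{1 − 6} = 194580 · 1/32 = 48645/8.
Numerically: E[X] ≈ 6080.625000.

E[X] = C(48,4)·2^(1−C(4,2)) = 48645/8 ≈ 6080.625000.


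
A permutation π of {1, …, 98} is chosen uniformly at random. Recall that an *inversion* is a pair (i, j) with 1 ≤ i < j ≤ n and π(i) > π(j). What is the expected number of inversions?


Write X = Σ X_I over the C(98, 2) = 4753 pairs i < j, with X_I the indicator of one inversion.
There are 4753 indicators.
For each fixed pair i < j, the values π(i) and π(j) are two distinct elements of {1, …, 98} in uniformly random order; by symmetry P[π(i) > π(j)] = 1/2.
By linearity: E[X] = 4753 · (1/2) = C(98, 2) · (1/2) = 4753/2 = 4753/2 ≈ 2376.5000.

E[X] = 4753/2 = 2376.5000.


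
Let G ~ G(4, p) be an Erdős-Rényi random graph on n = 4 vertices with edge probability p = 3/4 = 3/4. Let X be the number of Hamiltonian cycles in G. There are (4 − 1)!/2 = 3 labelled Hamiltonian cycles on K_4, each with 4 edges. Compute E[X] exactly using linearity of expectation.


K_4 has (4 − 1)!/2 = 3 labelled Hamiltonian cycles.
For each such Hamiltonian cycle H, let X_H = 1 if all 4 edges of H are present in G. Then P[X_H = 1] = p^{4} = (3/4)^{4} = 81/256.
By linearity: E[X] = Σ_H E[X_H] = 3 · p^{4} = 3 · 81/256 = 243/256.
Numerically: E[X] ≈ 0.94922.

E[X] = 3 · (3/4)^{4} = 243/256 ≈ 0.94922.


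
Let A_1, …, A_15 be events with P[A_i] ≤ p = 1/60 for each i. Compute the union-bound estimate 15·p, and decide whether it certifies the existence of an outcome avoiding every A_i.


Union bound: P[∪_{i=1}^{15} A_i] ≤ Σ_i P[A_i] ≤ 15·p = 15·(1/60) = 1/4.
Numerically: 1/4 ≈ 0.2500.
Is 1/4 < 1? YES.
Since P[∪ A_i] ≤ 1/4 < 1, the complement has P[∩ A_i^c] ≥ 1 − 1/4 = 3/4 > 0, so some outcome avoids every A_i.

15·p = 1/4 ≈ 0.2500; existence CERTIFIED by the union bound.


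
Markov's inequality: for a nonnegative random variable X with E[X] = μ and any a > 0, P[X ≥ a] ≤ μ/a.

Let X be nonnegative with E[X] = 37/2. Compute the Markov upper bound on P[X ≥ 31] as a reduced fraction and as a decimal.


μ = E[X] = 37/2, a = 31.
Markov: P[X ≥ 31] ≤ μ/a = (37/2)/31 = 37/62.
Numerically: ≈ 0.596774.
(Since a = 31 > μ = 18.500000, the bound 37/62 is < 1 and informative.)

P[X ≥ 31] ≤ 37/62 ≈ 0.596774.


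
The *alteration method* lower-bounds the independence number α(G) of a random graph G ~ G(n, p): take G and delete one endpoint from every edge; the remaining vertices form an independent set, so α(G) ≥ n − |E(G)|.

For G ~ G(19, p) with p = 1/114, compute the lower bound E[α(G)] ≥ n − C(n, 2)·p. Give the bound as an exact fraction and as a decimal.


E[|E(G)|] = C(19, 2)·p = 171 · (1/114) = 3/2.
E[α(G)] ≥ n − E[|E(G)|] = 19 − 3/2 = 35/2.
Numerically: ≈ 17.5000.
(This is only a lower bound; the true E[α(G)] may be larger.)

E[α(G)] ≥ 35/2 ≈ 17.5000.


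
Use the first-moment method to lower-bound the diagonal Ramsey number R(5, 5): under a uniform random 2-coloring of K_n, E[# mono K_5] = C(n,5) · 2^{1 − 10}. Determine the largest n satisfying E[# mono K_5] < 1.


We need C(n, 5) · 2^{1 − 10} < 1, i.e. C(n, 5) < 2^{10 − 1} = 512.
Check values of n near the boundary:
  n = 6: C(6, 5) = 6; 6 < 512? YES
  n = 7: C(7, 5) = 21; 21 < 512? YES
  n = 8: C(8, 5) = 56; 56 < 512? YES
  n = 9: C(9, 5) = 126; 126 < 512? YES
  n = 10: C(10, 5) = 252; 252 < 512? YES
  n = 11: C(11, 5) = 462; 462 < 512? YES
  n = 12: C(12, 5) = 792; 792 < 512? NO
  n = 13: C(13, 5) = 1287; 1287 < 512? NO
The largest n with C(n, 5) < 512 is n = 11 (where E[X] = 231/256 ≈ 0.90234). Hence R(5, 5) > 11, i.e. R(5, 5) ≥ 12.

Largest n = 11; hence R(5, 5) > 11.


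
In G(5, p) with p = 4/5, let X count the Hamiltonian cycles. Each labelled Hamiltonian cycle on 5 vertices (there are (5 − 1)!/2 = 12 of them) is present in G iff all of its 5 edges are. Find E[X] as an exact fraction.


K_5 has (5 − 1)!/2 = 12 labelled Hamiltonian cycles.
For each such Hamiltonian cycle H, let X_H = 1 if all 5 edges of H are present in G. Then P[X_H = 1] = p^{5} = (4/5)^{5} = 1024/3125.
Summing the indicators: E[X] = Σ_H E[X_H] = 12 · p^{5} = 12 · 1024/3125 = 12288/3125.
Numerically: E[X] ≈ 3.93.

E[X] = 12 · (4/5)^{5} = 12288/3125 ≈ 3.93.


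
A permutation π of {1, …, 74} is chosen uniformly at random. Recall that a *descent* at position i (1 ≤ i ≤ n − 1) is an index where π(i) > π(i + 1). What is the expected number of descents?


Write X = Σ X_I over i = 1, …, 73, with X_I the indicator of one descent.
There are 73 indicators.
For each fixed i, the pair (π(i), π(i+1)) is a uniformly random ordered pair of distinct values from {1, …, 74}; by symmetry P[π(i) > π(i+1)] = 1/2.
By linearity: E[X] = 73 · (1/2) = (74 − 1) · (1/2) = 73/2 ≈ 36.5000.

E[X] = 73/2 = 36.5000.


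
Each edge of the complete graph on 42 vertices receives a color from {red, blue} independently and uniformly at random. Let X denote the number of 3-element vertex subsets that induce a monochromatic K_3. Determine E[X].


Let X = Σ_S X_S over the C(42, 3) = 11480 subsets S of size 3, where X_S = 1 if the K_3 on S is monochromatic.
For a fixed S, the K_3 on S has C(3, 2) = 3 edges. P[all 3 edges red] = (1/2)^3, and likewise for blue, so P[monochromatic] = 2·(1/2)^3 = 2^{1 − 3} = 1/4.
By linearity of expectation: E[X] = C(42, 3) · 2^{1 − 3} = 11480 · 1/4 = 2870.
Numerically: E[X] ≈ 2870.000.

E[X] = C(42,3)·2^(1−C(3,2)) = 2870 ≈ 2870.000.


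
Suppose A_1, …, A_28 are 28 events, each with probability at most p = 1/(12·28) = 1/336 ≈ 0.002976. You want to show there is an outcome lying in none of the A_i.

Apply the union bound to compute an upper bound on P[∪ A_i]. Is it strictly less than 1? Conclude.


Union bound: P[∪_{i=1}^{28} A_i] ≤ Σ_i P[A_i] ≤ 28·p = 28·(1/336) = 1/12.
Numerically: 1/12 ≈ 0.083333.
Is 1/12 < 1? YES.
Since P[∪ A_i] ≤ 1/12 < 1, the complement has P[∩ A_i^c] ≥ 1 − 1/12 = 11/12 > 0, so some outcome avoids every A_i.

28·p = 1/12 ≈ 0.083333; existence CERTIFIED by the union bound.


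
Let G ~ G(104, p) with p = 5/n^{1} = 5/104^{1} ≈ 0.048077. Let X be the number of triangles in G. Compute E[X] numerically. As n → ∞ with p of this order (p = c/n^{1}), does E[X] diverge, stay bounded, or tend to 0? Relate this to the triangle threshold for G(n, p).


Number of potential triangles: C(104, 3) = 182104.
Each occurs with probability p³ ≈ (0.048077)³ ≈ 1.1112454e-04.
By linearity: E[X] = C(104, 3)·p³ ≈ 182104 · 1.1112454e-04 ≈ 20.23622.
Here α = 1, so p = 5/n is exactly at the triangle threshold p ~ 1/n. Asymptotically E[X] → c³/6 = 5³/6 = 125/6 ≈ 20.83333, a bounded constant. In this regime the triangle count is asymptotically Poisson(c³/6).

E[X] ≈ 20.23622; in regime p = Θ(1/n^{1}) E[X] stays bounded (at the triangle threshold p ~ 1/n).


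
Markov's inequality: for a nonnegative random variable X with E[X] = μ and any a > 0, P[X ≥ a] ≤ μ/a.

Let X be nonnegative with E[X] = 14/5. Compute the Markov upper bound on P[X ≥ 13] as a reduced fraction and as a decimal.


μ = E[X] = 14/5, a = 13.
Markov: P[X ≥ 13] ≤ μ/a = (14/5)/13 = 14/65.
Numerically: ≈ 0.2154.
(Since a = 13 > μ = 2.8000, the bound 14/65 is < 1 and informative.)

P[X ≥ 13] ≤ 14/65 ≈ 0.2154.


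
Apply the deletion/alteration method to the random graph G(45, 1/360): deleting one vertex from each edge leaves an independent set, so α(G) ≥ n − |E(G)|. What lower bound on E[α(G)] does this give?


E[|E(G)|] = C(45, 2)·p = 990 · (1/360) = 11/4.
E[α(G)] ≥ n − E[|E(G)|] = 45 − 11/4 = 169/4.
Numerically: ≈ 42.25000.
(This is only a lower bound; the true E[α(G)] may be larger.)

E[α(G)] ≥ 169/4 ≈ 42.25000.


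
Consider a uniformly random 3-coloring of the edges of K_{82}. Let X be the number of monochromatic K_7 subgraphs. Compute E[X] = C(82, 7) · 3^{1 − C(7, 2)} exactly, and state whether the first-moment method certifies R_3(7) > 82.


E[X] = C(82, 7) · 3^{1 − 21} = 3801756816 · 3^{−20} = 3801756816/3486784401.
As a reduced fraction: E[X] = 140805808/129140163 ≈ 1.09033.
Is E[X] < 1? NO.
Since E[X] ≥ 1, the first-moment bound is inconclusive at n = 82; it does NOT by itself certify R_3(7) > 82.

E[X] = 140805808/129140163 ≈ 1.09033; E[X] ≥ 1; first-moment method inconclusive here.


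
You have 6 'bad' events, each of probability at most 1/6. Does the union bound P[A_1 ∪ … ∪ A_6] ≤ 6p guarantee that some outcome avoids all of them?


Union bound: P[∪_{i=1}^{6} A_i] ≤ Σ_i P[A_i] ≤ 6·p = 6·(1/6) = 1.
Numerically: 1 ≈ 1.0000000.
Is 1 < 1? NO.
Since the bound 1 is ≥ 1, the union bound is uninformative here; it does NOT by itself certify existence.

6·p = 1 ≈ 1.0000000; existence NOT certified by the union bound.


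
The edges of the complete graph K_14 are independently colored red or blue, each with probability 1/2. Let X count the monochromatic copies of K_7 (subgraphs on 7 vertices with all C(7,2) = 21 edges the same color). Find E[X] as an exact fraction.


Let X = Σ_S X_S over the C(14, 7) = 3432 subsets S of size 7, where X_S = 1 if the K_7 on S is monochromatic.
For a fixed S, the K_7 on S has C(7, 2) = 21 edges. P[all 21 edges red] = (1/2)^21, and likewise for blue, so P[monochromatic] = 2·(1/2)^21 = 2^{1 − 21} = 1/1048576.
Summing: E[X] = C(14, 7) · 2^{1 − 21} = 3432 · 1/1048576 = 429/131072.
Numerically: E[X] ≈ 0.003.

E[X] = C(14,7)·2^(1−C(7,2)) = 429/131072 ≈ 0.003.


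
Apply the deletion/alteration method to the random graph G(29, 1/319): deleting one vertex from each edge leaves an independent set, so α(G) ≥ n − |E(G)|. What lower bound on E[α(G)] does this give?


E[|E(G)|] = C(29, 2)·p = 406 · (1/319) = 14/11.
E[α(G)] ≥ n − E[|E(G)|] = 29 − 14/11 = 305/11.
Numerically: ≈ 27.72727.
(This is only a lower bound; the true E[α(G)] may be larger.)

E[α(G)] ≥ 305/11 ≈ 27.72727.


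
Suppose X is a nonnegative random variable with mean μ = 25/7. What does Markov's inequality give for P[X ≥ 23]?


μ = E[X] = 25/7, a = 23.
Markov: P[X ≥ 23] ≤ μ/a = (25/7)/23 = 25/161.
Numerically: ≈ 0.155.
(Since a = 23 > μ = 3.571, the bound 25/161 is < 1 and informative.)

P[X ≥ 23] ≤ 25/161 ≈ 0.155.


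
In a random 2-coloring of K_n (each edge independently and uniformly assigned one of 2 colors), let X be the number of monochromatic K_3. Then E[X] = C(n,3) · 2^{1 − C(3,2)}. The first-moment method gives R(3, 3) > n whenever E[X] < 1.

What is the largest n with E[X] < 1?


We need C(n, 3) · 2^{1 − 3} < 1, i.e. C(n, 3) < 2^{3 − 1} = 4.
Check values of n near the boundary:
  n = 3: C(3, 3) = 1; 1 < 4? YES
  n = 4: C(4, 3) = 4; 4 < 4? NO
The largest n with C(n, 3) < 4 is n = 3 (where E[X] = 1/4 ≈ 0.250000). Hence R(3, 3) > 3, i.e. R(3, 3) ≥ 4.

Largest n = 3; hence R(3, 3) > 3.


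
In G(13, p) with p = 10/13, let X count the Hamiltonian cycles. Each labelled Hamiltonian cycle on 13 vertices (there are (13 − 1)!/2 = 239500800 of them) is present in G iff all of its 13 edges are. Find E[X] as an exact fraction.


K_13 has (13 − 1)!/2 = 239500800 labelled Hamiltonian cycles.
For each such Hamiltonian cycle H, let X_H = 1 if all 13 edges of H are present in G. Then P[X_H = 1] = p^{13} = (10/13)^{13} = 10000000000000/302875106592253.
By linearity: E[X] = Σ_H E[X_H] = 239500800 · p^{13} = 239500800 · 10000000000000/302875106592253 = 2395008000000000000000/302875106592253.
Numerically: E[X] ≈ 7.908e+06.

E[X] = 239500800 · (10/13)^{13} = 2395008000000000000000/302875106592253 ≈ 7.908e+06.


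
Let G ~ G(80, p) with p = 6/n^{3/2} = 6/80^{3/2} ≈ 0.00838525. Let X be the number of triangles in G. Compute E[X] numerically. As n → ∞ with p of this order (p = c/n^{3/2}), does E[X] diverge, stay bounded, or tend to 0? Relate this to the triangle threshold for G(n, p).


Number of potential triangles: C(80, 3) = 82160.
Each occurs with probability p³ ≈ (0.00838525)³ ≈ 5.89588236e-07.
By linearity: E[X] = C(80, 3)·p³ ≈ 82160 · 5.89588236e-07 ≈ 0.048441.
Since α = 3/2 > 1, p = c/n^{3/2} = o(1/n) is below the triangle threshold p ~ 1/n. Asymptotically E[X] ~ (c³/6)·n^{3(1−α)} = (6³/6)·n^{-1.5} → 0, so by Markov's inequality G has no triangles w.h.p.

E[X] ≈ 0.048441; in regime p = Θ(1/n^{3/2}) E[X] tends to 0 (below the triangle threshold p ~ 1/n).


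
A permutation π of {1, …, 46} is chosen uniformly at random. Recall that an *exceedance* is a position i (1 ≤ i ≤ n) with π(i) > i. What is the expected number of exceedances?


Write X = Σ_{i=1}^{46} X_i, where X_i = 1_{π(i) > i}.
For each fixed i, π(i) is uniform over {1, …, 46} (marginal of a uniform permutation), so P[π(i) > i] = (n − i)/n. Summing: Σ_{i=1}^{46} (n − i)/n = (0 + 1 + … + 45)/46 = 46(46 − 1)/(2·46) = (46 − 1)/2.
Hence E[X] = Σ_{i=1}^{46} (46 − i)/46 = 45/2 ≈ 22.500000.

E[X] = 45/2 = 22.500000.


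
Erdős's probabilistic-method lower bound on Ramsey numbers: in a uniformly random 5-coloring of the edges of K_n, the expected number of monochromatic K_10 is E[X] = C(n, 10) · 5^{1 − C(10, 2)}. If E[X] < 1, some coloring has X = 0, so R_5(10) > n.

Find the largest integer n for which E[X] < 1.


We need C(n, 10) · 5^{1 − 45} < 1, i.e. C(n, 10) < 5^{45 − 1} = 5684341886080801486968994140625.
Check values of n near the boundary:
  n = 5389: C(5389, 10) = 5645340767466558997768874792926; 5645340767466558997768874792926 < 5684341886080801486968994140625? YES
  n = 5390: C(5390, 10) = 5655833965919099070255434039753; 5655833965919099070255434039753 < 5684341886080801486968994140625? YES
  n = 5391: C(5391, 10) = 5666344714787188828795213697883; 5666344714787188828795213697883 < 5684341886080801486968994140625? YES
  n = 5392: C(5392, 10) = 5676873040158402483252283957448; 5676873040158402483252283957448 < 5684341886080801486968994140625? YES
  n = 5393: C(5393, 10) = 5687418968154238267170642278008; 5687418968154238267170642278008 < 5684341886080801486968994140625? NO
The largest n with C(n, 10) < 5684341886080801486968994140625 is n = 5392 (where E[X] = 5676873040158402483252283957448/5684341886080801486968994140625 ≈ 0.998686). Hence R_5(10) > 5392, i.e. R_5(10) ≥ 5393.

Largest n = 5392; hence R_5(10) > 5392.


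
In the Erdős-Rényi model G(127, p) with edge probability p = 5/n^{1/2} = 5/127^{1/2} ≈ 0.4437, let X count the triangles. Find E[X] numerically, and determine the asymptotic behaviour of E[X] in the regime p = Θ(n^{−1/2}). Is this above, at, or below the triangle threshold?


Number of potential triangles: C(127, 3) = 333375.
Each occurs with probability p³ ≈ (0.4437)³ ≈ 8.733824e-02.
By linearity: E[X] = C(127, 3)·p³ ≈ 333375 · 8.733824e-02 ≈ 29116.3855.
Since α = 1/2 < 1, p = c/n^{1/2} ≫ 1/n is above the triangle threshold p ~ 1/n. Asymptotically E[X] ~ (c³/6)·n^{3(1−α)} = (5³/6)·n^{1.5} → ∞; triangles are abundant w.h.p.

E[X] ≈ 29116.3855; in regime p = Θ(1/n^{1/2}) E[X] diverges (above the triangle threshold p ~ 1/n).


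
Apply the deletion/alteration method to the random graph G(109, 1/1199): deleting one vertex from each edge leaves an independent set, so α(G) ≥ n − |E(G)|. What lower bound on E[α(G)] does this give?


E[|E(G)|] = C(109, 2)·p = 5886 · (1/1199) = 54/11.
E[α(G)] ≥ n − E[|E(G)|] = 109 − 54/11 = 1145/11.
Numerically: ≈ 104.0909.
(This is only a lower bound; the true E[α(G)] may be larger.)

E[α(G)] ≥ 1145/11 ≈ 104.0909.


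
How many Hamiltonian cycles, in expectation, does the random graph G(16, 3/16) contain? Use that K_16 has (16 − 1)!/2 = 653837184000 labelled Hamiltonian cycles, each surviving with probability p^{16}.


K_16 has (16 − 1)!/2 = 653837184000 labelled Hamiltonian cycles.
For each such Hamiltonian cycle H, let X_H = 1 if all 16 edges of H are present in G. Then P[X_H = 1] = p^{16} = (3/16)^{16} = 43046721/18446744073709551616.
By linearity of expectation: E[X] = Σ_H E[X_H] = 653837184000 · p^{16} = 653837184000 · 43046721/18446744073709551616 = 27485885585032875/18014398509481984.
Numerically: E[X] ≈ 1.526.

E[X] = 653837184000 · (3/16)^{16} = 27485885585032875/18014398509481984 ≈ 1.526.


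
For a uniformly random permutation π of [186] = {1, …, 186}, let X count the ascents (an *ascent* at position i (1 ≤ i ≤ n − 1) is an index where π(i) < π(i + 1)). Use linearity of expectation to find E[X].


Write X = Σ X_I over i = 1, …, 185, with X_I the indicator of one ascent.
There are 185 indicators.
For each fixed i, the pair (π(i), π(i+1)) is a uniformly random ordered pair of distinct values from {1, …, 186}; by symmetry P[π(i) < π(i+1)] = 1/2.
By linearity: E[X] = 185 · (1/2) = (186 − 1) · (1/2) = 185/2 ≈ 92.5000.

E[X] = 185/2 = 92.5000.


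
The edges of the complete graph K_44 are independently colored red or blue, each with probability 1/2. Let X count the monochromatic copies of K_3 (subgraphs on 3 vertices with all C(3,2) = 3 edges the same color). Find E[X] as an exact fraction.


Let X = Σ_S X_S over the C(44, 3) = 13244 subsets S of size 3, where X_S = 1 if the K_3 on S is monochromatic.
For a fixed S, the K_3 on S has C(3, 2) = 3 edges. P[all 3 edges red] = (1/2)^3, and likewise for blue, so P[monochromatic] = 2·(1/2)^3 = 2^{1 − 3} = 1/4.
By linearity of expectation: E[X] = C(44, 3) · 2^{1 − 3} = 13244 · 1/4 = 3311.
Numerically: E[X] ≈ 3311.000000.

E[X] = C(44,3)·2^(1−C(3,2)) = 3311 ≈ 3311.000000.


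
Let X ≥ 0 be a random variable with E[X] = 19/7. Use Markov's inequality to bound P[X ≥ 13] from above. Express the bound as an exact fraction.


μ = E[X] = 19/7, a = 13.
Markov: P[X ≥ 13] ≤ μ/a = (19/7)/13 = 19/91.
Numerically: ≈ 0.2088.
(Since a = 13 > μ = 2.7143, the bound 19/91 is < 1 and informative.)

P[X ≥ 13] ≤ 19/91 ≈ 0.2088.


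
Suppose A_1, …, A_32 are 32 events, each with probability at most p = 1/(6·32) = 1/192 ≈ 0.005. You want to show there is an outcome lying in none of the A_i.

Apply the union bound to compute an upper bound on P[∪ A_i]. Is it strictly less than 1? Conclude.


Union bound: P[∪_{i=1}^{32} A_i] ≤ Σ_i P[A_i] ≤ 32·p = 32·(1/192) = 1/6.
Numerically: 1/6 ≈ 0.167.
Is 1/6 < 1? YES.
Since P[∪ A_i] ≤ 1/6 < 1, the complement has P[∩ A_i^c] ≥ 1 − 1/6 = 5/6 > 0, so some outcome avoids every A_i.

32·p = 1/6 ≈ 0.167; existence CERTIFIED by the union bound.


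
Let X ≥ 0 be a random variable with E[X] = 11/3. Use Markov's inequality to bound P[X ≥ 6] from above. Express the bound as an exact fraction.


μ = E[X] = 11/3, a = 6.
Markov: P[X ≥ 6] ≤ μ/a = (11/3)/6 = 11/18.
Numerically: ≈ 0.61111.
(Since a = 6 > μ = 3.66667, the bound 11/18 is < 1 and informative.)

P[X ≥ 6] ≤ 11/18 ≈ 0.61111.


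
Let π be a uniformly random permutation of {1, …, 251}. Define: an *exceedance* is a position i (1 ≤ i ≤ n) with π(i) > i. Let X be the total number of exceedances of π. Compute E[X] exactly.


Write X = Σ_{i=1}^{251} X_i, where X_i = 1_{π(i) > i}.
For each fixed i, π(i) is uniform over {1, …, 251} (marginal of a uniform permutation), so P[π(i) > i] = (n − i)/n. Summing: Σ_{i=1}^{251} (n − i)/n = (0 + 1 + … + 250)/251 = 251(251 − 1)/(2·251) = (251 − 1)/2.
Hence E[X] = Σ_{i=1}^{251} (251 − i)/251 = 125 ≈ 125.00000.

E[X] = 125 = 125.00000.


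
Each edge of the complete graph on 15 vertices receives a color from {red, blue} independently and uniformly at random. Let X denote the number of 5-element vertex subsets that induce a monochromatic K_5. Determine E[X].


Let X = Σ_S X_S over the C(15, 5) = 3003 subsets S of size 5, where X_S = 1 if the K_5 on S is monochromatic.
For a fixed S, the K_5 on S has C(5, 2) = 10 edges. P[all 10 edges red] = (1/2)^10, and likewise for blue, so P[monochromatic] = 2·(1/2)^10 = 2^{1 − 10} = 1/512.
Summing: E[X] = C(15, 5) · 2^{1 − 10} = 3003 · 1/512 = 3003/512.
Numerically: E[X] ≈ 5.86523.

E[X] = C(15,5)·2^(1−C(5,2)) = 3003/512 ≈ 5.86523.


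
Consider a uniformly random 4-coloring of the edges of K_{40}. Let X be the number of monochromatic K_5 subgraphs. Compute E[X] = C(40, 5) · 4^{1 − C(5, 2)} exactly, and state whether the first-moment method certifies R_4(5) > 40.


E[X] = C(40, 5) · 4^{1 − 10} = 658008 · 4^{−9} = 658008/262144.
As a reduced fraction: E[X] = 82251/32768 ≈ 2.51010.
Is E[X] < 1? NO.
Since E[X] ≥ 1, the first-moment bound is inconclusive at n = 40; it does NOT by itself certify R_4(5) > 40.

E[X] = 82251/32768 ≈ 2.51010; E[X] ≥ 1; first-moment method inconclusive here.


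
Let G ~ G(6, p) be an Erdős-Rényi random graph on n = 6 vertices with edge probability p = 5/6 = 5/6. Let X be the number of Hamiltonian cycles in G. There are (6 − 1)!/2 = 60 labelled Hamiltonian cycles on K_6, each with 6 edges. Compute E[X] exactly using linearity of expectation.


K_6 has (6 − 1)!/2 = 60 labelled Hamiltonian cycles.
For each such Hamiltonian cycle H, let X_H = 1 if all 6 edges of H are present in G. Then P[X_H = 1] = p^{6} = (5/6)^{6} = 15625/46656.
Summing the indicators: E[X] = Σ_H E[X_H] = 60 · p^{6} = 60 · 15625/46656 = 78125/3888.
Numerically: E[X] ≈ 20.0939.

E[X] = 60 · (5/6)^{6} = 78125/3888 ≈ 20.0939.
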